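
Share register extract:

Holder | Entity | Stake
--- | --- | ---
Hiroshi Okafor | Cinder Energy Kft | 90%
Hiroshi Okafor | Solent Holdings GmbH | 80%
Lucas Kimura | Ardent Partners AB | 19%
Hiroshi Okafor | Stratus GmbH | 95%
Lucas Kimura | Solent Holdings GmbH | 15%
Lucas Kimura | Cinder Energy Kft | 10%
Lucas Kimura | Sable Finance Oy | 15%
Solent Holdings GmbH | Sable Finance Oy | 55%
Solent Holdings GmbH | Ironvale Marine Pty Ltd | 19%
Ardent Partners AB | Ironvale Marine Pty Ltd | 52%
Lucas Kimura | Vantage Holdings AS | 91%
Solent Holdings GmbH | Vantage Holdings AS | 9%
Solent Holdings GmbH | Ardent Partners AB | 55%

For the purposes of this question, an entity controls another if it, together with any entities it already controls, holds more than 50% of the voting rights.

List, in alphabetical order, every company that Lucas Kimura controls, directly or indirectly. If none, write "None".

Vantage Holdings AS

Lucas holds 91% of Vantage, so Lucas controls Vantage.
No other company's threshold is met.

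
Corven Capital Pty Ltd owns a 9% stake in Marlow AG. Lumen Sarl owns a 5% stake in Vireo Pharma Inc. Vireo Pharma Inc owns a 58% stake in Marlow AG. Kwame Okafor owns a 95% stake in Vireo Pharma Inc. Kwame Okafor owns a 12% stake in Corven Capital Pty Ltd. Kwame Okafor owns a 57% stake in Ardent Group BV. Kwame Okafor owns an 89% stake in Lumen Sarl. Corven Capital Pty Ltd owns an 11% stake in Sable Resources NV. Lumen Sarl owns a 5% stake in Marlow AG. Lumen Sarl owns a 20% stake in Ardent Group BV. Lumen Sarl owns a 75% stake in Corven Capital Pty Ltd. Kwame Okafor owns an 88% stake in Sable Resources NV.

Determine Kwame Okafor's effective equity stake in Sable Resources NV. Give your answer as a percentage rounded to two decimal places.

96.66%

Kwame reaches Sable along 3 paths.
Direct stake: 88% = 88%.
Via Lumen → Corven: 89% × 75% × 11% = 7.3425%.
Via Corven: 12% × 11% = 1.32%.
Total: 88% + 7.3425% + 1.32% = 96.6625%.
Rounded: 96.66%.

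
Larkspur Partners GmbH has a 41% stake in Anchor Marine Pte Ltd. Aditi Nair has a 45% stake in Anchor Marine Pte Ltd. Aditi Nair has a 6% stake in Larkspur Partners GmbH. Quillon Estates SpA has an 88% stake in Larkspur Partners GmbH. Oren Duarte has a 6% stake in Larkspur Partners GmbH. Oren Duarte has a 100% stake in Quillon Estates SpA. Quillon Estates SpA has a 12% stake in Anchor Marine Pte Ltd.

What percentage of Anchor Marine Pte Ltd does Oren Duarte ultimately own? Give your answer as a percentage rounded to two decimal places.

Oren reaches Anchor along 3 paths.
Via Quillon → Larkspur: 100% × 88% × 41% = 36.08%.
Via Larkspur: 6% × 41% = 2.46%.
Via Quillon: 100% × 12% = 12%.
Total: 36.08% + 2.46% + 12% = 50.54%.

50.54%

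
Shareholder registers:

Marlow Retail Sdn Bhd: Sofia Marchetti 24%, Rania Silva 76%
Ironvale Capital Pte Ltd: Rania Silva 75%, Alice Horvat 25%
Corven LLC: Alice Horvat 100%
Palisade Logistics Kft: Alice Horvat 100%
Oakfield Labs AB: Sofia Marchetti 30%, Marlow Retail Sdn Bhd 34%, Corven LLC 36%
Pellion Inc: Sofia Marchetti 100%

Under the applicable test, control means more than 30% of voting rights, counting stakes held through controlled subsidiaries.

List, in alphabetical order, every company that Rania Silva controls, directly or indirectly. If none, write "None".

Rania holds 76% of Marlow, so Rania controls Marlow.
Rania holds 75% of Ironvale, so Rania controls Ironvale.
Marlow holds 34% of Oakfield, so Rania controls Oakfield.
No other company's threshold is met.

Ironvale Capital Pte Ltd, Marlow Retail Sdn Bhd, Oakfield Labs AB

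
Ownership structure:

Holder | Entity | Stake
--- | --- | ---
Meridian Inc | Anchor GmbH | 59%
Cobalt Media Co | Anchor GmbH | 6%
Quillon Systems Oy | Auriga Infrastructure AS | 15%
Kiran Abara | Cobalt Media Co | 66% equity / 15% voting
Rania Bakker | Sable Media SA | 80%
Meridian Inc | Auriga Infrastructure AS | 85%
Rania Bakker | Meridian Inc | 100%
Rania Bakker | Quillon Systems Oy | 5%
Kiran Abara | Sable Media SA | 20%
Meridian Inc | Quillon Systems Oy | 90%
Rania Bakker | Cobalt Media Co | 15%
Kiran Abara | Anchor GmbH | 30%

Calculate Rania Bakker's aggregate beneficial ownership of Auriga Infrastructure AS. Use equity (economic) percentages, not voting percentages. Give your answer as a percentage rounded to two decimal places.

Rania reaches Auriga along 3 paths.
Via Quillon: 5% × 15% = 0.75%.
Via Meridian → Quillon: 100% × 90% × 15% = 13.5%.
Via Meridian: 100% × 85% = 85%.
Total: 0.75% + 13.5% + 85% = 99.25%.

99.25%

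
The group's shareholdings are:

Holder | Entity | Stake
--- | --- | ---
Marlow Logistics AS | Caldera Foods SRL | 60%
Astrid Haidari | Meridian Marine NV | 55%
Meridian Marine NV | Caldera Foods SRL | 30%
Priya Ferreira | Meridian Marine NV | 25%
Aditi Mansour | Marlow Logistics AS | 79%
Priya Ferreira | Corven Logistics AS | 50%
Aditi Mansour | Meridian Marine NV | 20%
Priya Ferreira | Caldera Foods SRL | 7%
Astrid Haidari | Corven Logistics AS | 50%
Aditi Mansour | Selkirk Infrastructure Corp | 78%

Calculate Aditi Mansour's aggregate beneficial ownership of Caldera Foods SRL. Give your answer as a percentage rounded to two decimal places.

Aditi reaches Caldera along 2 paths.
Via Meridian: 20% × 30% = 6%.
Via Marlow: 79% × 60% = 47.4%.
Total: 6% + 47.4% = 53.4%.
Rounded: 53.40%.

53.40%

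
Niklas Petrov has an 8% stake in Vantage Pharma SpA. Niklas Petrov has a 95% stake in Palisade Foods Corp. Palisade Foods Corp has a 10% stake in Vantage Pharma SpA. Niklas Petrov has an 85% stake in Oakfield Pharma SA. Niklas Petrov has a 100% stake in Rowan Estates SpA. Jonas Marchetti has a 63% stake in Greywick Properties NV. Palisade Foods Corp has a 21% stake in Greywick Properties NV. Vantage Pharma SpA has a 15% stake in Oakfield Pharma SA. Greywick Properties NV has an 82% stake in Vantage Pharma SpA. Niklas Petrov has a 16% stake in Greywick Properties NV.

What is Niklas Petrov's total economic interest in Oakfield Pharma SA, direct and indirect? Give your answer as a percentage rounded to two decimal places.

Niklas reaches Oakfield along 5 paths.
Via Greywick → Vantage: 16% × 82% × 15% = 1.968%.
Via Palisade → Greywick → Vantage: 95% × 21% × 82% × 15% = 2.45385%.
Via Vantage: 8% × 15% = 1.2%.
Via Palisade → Vantage: 95% × 10% × 15% = 1.425%.
Direct stake: 85% = 85%.
Total: 1.968% + 2.45385% + 1.2% + 1.425% + 85% = 92.04685%.
Rounded: 92.05%.

92.05%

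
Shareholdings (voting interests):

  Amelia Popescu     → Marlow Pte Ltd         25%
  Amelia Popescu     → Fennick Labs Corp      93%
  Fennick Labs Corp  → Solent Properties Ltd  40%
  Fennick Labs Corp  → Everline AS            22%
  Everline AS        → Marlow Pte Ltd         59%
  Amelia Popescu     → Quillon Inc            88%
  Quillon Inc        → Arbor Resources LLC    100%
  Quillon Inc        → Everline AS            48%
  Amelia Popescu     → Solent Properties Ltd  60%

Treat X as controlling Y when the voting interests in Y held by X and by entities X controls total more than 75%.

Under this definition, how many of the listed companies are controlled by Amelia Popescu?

Amelia holds 93% of Fennick, so Amelia controls Fennick.
Amelia holds 88% of Quillon, so Amelia controls Quillon.
Amelia and Fennick together hold 60% + 40% = 100% of Solent, so Amelia controls Solent.
Quillon holds 100% of Arbor, so Amelia controls Arbor.
No other company's threshold is met.
Amelia controls 4 companies.

4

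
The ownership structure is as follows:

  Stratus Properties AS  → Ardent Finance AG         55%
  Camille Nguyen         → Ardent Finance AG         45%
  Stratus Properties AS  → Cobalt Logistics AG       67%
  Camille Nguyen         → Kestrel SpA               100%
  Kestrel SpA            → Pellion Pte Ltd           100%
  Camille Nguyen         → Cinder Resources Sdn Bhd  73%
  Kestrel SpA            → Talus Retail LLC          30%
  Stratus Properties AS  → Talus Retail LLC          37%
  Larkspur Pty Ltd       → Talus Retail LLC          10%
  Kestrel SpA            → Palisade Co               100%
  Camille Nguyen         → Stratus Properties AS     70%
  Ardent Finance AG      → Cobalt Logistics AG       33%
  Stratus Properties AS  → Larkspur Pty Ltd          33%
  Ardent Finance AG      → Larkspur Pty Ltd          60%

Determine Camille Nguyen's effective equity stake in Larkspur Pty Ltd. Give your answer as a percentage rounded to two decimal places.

73.20%

Camille reaches Larkspur along 3 paths.
Via Stratus → Ardent: 70% × 55% × 60% = 23.1%.
Via Ardent: 45% × 60% = 27%.
Via Stratus: 70% × 33% = 23.1%.
Total: 23.1% + 27% + 23.1% = 73.2%.
Rounded: 73.20%.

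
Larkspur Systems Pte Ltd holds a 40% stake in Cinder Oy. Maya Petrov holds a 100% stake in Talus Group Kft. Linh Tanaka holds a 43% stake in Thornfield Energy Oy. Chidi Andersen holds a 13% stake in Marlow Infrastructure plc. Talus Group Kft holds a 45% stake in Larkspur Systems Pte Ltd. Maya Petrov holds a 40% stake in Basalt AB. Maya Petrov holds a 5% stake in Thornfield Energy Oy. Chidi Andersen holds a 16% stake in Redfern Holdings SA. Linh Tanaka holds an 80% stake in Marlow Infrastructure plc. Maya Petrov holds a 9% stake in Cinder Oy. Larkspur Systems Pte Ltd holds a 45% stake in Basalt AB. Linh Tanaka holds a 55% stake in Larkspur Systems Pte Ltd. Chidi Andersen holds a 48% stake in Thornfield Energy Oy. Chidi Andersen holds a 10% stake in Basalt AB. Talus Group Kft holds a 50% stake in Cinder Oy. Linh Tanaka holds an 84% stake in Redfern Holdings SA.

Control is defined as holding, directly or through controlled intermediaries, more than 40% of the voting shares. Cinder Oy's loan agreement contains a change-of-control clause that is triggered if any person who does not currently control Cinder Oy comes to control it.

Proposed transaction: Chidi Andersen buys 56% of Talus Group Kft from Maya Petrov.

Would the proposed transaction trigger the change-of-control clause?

Yes

The purchase adds only to Chidi's holdings (Maya's stake shrinks), so Chidi is the only person who could newly come to control Cinder.
Chidi holds 48% of Thornfield, so Chidi controls Thornfield.
Neither Chidi nor any entity Chidi controls holds any voting interest in Cinder.
So before the transaction, Chidi does not control Cinder.
After the purchase, Chidi holds 56% of Talus directly, and Maya's stake falls to 44%.
Chidi holds 56% of Talus, so Chidi controls Talus.
Talus holds 45% of Larkspur, so Chidi controls Larkspur.
Talus and Larkspur together hold 50% + 40% = 90% of Cinder, so Chidi controls Cinder.
Chidi did not control Cinder before and does after, so the clause is triggered.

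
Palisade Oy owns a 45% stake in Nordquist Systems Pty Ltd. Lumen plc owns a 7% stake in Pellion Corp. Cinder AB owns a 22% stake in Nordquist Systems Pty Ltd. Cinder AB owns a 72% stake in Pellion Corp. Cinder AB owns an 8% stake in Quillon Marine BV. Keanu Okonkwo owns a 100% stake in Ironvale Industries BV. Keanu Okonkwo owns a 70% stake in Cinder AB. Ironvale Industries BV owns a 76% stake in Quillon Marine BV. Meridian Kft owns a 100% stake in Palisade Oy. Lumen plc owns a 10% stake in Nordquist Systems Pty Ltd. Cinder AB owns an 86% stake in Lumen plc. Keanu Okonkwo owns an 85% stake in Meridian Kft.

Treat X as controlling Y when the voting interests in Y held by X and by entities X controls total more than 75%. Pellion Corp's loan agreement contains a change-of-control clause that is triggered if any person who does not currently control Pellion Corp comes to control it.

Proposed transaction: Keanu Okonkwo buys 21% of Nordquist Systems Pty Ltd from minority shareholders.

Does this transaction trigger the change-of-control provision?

No

The purchase changes only Keanu's holdings, so Keanu is the only person who could newly come to control Pellion.
Keanu holds 85% of Meridian, so Keanu controls Meridian.
Keanu holds 100% of Ironvale, so Keanu controls Ironvale.
Meridian holds 100% of Palisade, so Keanu controls Palisade.
Ironvale holds 76% of Quillon, so Keanu controls Quillon.
Neither Keanu nor any entity Keanu controls holds any voting interest in Pellion.
So before the transaction, Keanu does not control Pellion.
After the purchase, Keanu holds 21% of Nordquist directly.
Keanu's side now holds 45% + 21% = 66% of Nordquist, not > 75%, so Keanu still does not control Nordquist.
After the transaction, neither Keanu nor any entity Keanu controls holds a voting interest in Pellion, so Keanu still does not control it.
No new person acquires control, so the clause is not triggered.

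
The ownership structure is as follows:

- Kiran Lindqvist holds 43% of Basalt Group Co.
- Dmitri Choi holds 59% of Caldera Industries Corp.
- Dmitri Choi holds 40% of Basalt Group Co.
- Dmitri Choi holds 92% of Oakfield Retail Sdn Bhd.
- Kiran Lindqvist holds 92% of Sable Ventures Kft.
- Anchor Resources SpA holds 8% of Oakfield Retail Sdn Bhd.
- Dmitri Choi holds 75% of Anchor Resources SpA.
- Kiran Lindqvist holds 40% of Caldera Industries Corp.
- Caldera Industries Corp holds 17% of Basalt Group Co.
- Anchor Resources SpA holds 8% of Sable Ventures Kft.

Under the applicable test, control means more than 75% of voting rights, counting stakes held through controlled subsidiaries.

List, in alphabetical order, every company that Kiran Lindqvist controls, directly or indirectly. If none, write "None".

Kiran holds 92% of Sable, so Kiran controls Sable.
No other company's threshold is met.

Sable Ventures Kft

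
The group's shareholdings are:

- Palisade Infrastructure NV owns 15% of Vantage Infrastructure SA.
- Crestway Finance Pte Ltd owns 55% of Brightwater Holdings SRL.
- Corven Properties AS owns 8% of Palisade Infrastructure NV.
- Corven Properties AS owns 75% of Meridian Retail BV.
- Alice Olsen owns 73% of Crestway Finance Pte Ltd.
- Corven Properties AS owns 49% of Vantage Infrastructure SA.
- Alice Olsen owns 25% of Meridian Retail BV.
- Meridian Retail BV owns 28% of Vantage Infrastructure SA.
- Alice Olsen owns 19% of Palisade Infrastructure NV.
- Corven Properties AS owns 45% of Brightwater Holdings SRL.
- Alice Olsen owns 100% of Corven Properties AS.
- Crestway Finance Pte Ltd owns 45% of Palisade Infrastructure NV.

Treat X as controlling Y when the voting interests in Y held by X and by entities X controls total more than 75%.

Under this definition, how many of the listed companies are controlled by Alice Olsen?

Alice holds 100% of Corven, so Alice controls Corven.
Alice and Corven together hold 25% + 75% = 100% of Meridian, so Alice controls Meridian.
Corven and Meridian together hold 49% + 28% = 77% of Vantage, so Alice controls Vantage.
No other company's threshold is met.
Alice controls 3 companies.

3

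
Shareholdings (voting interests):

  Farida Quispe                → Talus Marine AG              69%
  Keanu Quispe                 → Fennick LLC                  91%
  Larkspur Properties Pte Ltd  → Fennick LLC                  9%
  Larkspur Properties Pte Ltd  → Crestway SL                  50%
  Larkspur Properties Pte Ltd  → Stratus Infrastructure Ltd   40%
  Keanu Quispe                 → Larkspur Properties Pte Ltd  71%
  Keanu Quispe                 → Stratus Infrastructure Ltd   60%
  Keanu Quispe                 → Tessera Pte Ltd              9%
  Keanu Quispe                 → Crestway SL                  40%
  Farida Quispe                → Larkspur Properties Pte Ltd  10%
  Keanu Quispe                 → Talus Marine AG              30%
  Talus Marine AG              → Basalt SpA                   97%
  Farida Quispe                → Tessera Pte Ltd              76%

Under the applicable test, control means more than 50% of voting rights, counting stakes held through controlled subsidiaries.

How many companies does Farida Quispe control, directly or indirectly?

3

Farida holds 69% of Talus, so Farida controls Talus.
Farida holds 76% of Tessera, so Farida controls Tessera.
Talus holds 97% of Basalt, so Farida controls Basalt.
No other company's threshold is met.
Farida controls 3 companies.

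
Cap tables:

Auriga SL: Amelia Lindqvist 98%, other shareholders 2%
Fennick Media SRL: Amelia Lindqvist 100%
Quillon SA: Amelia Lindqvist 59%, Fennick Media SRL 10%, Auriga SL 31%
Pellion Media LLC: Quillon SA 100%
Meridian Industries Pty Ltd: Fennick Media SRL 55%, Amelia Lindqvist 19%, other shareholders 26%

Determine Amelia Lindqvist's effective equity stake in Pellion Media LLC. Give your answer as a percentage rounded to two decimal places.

Amelia reaches Pellion along 3 paths.
Via Quillon: 59% × 100% = 59%.
Via Fennick → Quillon: 100% × 10% × 100% = 10%.
Via Auriga → Quillon: 98% × 31% × 100% = 30.38%.
Total: 59% + 10% + 30.38% = 99.38%.

99.38%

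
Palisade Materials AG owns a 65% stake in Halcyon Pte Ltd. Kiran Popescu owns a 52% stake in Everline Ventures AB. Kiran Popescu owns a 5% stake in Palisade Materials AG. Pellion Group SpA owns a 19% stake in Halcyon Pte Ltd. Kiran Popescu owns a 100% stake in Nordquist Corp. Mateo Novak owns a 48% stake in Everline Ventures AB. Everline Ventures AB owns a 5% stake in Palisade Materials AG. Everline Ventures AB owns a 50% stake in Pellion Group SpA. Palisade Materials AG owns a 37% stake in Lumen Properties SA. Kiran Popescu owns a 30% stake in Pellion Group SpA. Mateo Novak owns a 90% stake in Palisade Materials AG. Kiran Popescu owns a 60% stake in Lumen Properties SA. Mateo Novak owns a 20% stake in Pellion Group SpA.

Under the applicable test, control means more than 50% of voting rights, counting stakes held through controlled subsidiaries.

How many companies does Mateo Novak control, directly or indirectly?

2

Mateo holds 90% of Palisade, so Mateo controls Palisade.
Palisade holds 65% of Halcyon, so Mateo controls Halcyon.
No other company's threshold is met.
Mateo controls 2 companies.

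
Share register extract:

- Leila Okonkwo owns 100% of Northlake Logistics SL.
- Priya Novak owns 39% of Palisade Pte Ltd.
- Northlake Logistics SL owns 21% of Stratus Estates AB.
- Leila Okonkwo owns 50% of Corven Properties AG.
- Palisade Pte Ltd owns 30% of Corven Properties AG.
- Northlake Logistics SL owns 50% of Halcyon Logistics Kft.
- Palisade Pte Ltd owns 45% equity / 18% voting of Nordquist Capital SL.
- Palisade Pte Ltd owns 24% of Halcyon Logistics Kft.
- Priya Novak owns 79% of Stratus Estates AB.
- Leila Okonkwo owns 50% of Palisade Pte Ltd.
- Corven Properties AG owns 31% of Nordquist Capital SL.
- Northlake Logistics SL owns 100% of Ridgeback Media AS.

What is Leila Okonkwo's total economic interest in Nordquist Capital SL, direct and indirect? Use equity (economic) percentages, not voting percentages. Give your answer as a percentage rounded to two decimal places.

Leila reaches Nordquist along 3 paths.
Via Palisade → Corven: 50% × 30% × 31% = 4.65%.
Via Corven: 50% × 31% = 15.5%.
Via Palisade: 50% × 45% = 22.5%.
Total: 4.65% + 15.5% + 22.5% = 42.65%.

42.65%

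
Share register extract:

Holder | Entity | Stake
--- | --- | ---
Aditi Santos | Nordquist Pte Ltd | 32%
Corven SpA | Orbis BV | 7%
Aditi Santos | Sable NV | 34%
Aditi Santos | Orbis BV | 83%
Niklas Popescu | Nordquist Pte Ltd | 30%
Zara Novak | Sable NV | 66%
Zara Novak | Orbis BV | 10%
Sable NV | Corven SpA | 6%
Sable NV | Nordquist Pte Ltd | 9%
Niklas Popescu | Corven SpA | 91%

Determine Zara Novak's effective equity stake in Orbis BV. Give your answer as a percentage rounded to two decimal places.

Zara reaches Orbis along 2 paths.
Via Sable → Corven: 66% × 6% × 7% = 0.2772%.
Direct stake: 10% = 10%.
Total: 0.2772% + 10% = 10.2772%.
Rounded: 10.28%.

10.28%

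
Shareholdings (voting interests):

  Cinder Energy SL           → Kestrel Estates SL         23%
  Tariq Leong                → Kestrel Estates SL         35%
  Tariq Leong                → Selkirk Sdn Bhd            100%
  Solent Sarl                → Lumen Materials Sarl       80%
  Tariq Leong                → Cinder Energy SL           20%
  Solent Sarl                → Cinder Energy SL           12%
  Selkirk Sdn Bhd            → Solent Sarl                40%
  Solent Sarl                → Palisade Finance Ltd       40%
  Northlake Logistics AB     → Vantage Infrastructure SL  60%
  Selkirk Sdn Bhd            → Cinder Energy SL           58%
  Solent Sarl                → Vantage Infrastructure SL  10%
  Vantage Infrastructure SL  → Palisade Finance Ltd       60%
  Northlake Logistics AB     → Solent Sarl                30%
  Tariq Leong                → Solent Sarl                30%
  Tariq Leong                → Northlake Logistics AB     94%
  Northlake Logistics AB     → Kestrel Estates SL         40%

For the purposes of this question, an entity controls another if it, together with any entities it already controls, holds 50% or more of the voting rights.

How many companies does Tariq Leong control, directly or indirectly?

Tariq holds 94% of Northlake, so Tariq controls Northlake.
Tariq holds 100% of Selkirk, so Tariq controls Selkirk.
Tariq and Selkirk and Northlake together hold 30% + 40% + 30% = 100% of Solent, so Tariq controls Solent.
Solent and Tariq and Selkirk together hold 12% + 20% + 58% = 90% of Cinder, so Tariq controls Cinder.
Solent and Northlake together hold 10% + 60% = 70% of Vantage, so Tariq controls Vantage.
Northlake and Tariq and Cinder together hold 40% + 35% + 23% = 98% of Kestrel, so Tariq controls Kestrel.
Solent holds 80% of Lumen, so Tariq controls Lumen.
Solent and Vantage together hold 40% + 60% = 100% of Palisade, so Tariq controls Palisade.
Tariq controls 8 companies.

8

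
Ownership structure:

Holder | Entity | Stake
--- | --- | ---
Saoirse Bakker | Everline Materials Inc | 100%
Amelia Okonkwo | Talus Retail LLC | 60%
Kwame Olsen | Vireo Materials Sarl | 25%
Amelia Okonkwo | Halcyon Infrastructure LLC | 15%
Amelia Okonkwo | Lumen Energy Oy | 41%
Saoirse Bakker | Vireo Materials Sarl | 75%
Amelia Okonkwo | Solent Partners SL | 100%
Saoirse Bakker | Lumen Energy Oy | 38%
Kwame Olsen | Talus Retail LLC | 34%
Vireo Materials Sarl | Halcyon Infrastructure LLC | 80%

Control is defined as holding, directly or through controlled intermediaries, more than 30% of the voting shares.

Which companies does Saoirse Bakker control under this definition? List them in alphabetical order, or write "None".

Saoirse holds 38% of Lumen, so Saoirse controls Lumen.
Saoirse holds 75% of Vireo, so Saoirse controls Vireo.
Saoirse holds 100% of Everline, so Saoirse controls Everline.
Vireo holds 80% of Halcyon, so Saoirse controls Halcyon.
No other company's threshold is met.

Everline Materials Inc, Halcyon Infrastructure LLC, Lumen Energy Oy, Vireo Materials Sarl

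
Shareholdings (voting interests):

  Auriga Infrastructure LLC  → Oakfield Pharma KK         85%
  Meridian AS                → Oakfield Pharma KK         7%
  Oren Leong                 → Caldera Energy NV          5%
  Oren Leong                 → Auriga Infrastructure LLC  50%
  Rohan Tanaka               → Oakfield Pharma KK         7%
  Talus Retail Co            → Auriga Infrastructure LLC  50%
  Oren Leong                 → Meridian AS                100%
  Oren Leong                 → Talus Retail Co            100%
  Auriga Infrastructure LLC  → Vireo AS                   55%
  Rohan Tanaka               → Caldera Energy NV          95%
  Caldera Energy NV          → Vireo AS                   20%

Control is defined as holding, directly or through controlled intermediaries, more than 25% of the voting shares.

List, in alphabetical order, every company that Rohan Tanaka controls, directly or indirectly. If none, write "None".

Rohan holds 95% of Caldera, so Rohan controls Caldera.
No other company's threshold is met.

Caldera Energy NV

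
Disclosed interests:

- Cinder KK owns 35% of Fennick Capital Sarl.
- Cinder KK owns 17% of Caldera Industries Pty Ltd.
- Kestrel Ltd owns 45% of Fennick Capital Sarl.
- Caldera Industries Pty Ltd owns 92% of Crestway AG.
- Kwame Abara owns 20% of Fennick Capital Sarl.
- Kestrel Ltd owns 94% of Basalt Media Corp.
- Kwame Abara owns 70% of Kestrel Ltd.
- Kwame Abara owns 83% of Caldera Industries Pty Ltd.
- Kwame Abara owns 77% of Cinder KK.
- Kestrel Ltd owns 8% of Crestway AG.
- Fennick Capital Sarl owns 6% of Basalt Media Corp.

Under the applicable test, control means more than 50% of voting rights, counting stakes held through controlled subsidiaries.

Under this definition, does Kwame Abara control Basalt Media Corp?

Yes

Kwame holds 70% of Kestrel, so Kwame controls Kestrel.
Kwame holds 77% of Cinder, so Kwame controls Cinder.
Kwame and Cinder and Kestrel together hold 20% + 35% + 45% = 100% of Fennick, so Kwame controls Fennick.
Fennick and Kestrel together hold 6% + 94% = 100% of Basalt, so Kwame controls Basalt.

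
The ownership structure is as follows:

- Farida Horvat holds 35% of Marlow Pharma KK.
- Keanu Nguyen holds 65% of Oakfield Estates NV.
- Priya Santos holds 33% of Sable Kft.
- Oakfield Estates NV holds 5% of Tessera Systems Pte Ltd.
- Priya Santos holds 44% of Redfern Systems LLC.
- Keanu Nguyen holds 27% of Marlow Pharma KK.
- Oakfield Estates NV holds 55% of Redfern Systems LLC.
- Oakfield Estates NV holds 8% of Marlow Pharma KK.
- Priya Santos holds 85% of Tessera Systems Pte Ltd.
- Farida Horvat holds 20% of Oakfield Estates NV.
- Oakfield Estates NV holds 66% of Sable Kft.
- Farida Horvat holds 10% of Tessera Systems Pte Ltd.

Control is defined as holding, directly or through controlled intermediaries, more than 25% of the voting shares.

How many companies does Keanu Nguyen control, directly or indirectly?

Keanu holds 65% of Oakfield, so Keanu controls Oakfield.
Keanu and Oakfield together hold 27% + 8% = 35% of Marlow, so Keanu controls Marlow.
Oakfield holds 66% of Sable, so Keanu controls Sable.
Oakfield holds 55% of Redfern, so Keanu controls Redfern.
No other company's threshold is met.
Keanu controls 4 companies.

4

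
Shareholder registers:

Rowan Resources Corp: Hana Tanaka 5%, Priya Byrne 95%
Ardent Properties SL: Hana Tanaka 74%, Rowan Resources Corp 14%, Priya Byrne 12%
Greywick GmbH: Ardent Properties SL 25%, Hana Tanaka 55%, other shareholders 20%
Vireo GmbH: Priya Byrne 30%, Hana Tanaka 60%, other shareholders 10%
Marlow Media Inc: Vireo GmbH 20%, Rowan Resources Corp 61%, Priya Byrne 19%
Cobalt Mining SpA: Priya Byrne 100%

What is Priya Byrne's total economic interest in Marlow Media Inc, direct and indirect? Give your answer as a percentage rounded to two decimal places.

Priya reaches Marlow along 3 paths.
Via Vireo: 30% × 20% = 6%.
Via Rowan: 95% × 61% = 57.95%.
Direct stake: 19% = 19%.
Total: 6% + 57.95% + 19% = 82.95%.

82.95%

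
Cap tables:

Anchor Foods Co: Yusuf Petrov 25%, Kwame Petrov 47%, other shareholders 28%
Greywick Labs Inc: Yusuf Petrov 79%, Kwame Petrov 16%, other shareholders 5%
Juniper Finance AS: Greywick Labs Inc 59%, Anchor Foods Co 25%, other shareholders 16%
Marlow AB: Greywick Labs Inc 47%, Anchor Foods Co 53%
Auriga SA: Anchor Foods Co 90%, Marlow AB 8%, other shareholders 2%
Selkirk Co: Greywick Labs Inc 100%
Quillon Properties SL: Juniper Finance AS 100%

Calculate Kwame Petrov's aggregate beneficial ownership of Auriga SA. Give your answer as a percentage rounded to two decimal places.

44.89%

Kwame reaches Auriga along 3 paths.
Via Anchor: 47% × 90% = 42.3%.
Via Greywick → Marlow: 16% × 47% × 8% = 0.6016%.
Via Anchor → Marlow: 47% × 53% × 8% = 1.9928%.
Total: 42.3% + 0.6016% + 1.9928% = 44.8944%.
Rounded: 44.89%.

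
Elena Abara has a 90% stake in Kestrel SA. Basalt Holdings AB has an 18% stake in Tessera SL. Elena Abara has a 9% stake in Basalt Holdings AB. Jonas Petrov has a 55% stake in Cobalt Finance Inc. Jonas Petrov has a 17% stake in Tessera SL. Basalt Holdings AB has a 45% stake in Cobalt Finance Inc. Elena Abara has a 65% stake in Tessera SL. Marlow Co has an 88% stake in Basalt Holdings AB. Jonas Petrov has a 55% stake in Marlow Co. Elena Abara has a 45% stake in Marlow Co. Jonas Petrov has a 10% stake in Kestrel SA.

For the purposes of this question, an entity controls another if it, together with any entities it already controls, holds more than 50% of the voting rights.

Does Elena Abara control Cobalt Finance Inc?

No

Elena holds 90% of Kestrel, so Elena controls Kestrel.
Elena holds 65% of Tessera, so Elena controls Tessera.
Neither Elena nor any entity Elena controls holds any voting interest in Cobalt.
So Elena does not control Cobalt.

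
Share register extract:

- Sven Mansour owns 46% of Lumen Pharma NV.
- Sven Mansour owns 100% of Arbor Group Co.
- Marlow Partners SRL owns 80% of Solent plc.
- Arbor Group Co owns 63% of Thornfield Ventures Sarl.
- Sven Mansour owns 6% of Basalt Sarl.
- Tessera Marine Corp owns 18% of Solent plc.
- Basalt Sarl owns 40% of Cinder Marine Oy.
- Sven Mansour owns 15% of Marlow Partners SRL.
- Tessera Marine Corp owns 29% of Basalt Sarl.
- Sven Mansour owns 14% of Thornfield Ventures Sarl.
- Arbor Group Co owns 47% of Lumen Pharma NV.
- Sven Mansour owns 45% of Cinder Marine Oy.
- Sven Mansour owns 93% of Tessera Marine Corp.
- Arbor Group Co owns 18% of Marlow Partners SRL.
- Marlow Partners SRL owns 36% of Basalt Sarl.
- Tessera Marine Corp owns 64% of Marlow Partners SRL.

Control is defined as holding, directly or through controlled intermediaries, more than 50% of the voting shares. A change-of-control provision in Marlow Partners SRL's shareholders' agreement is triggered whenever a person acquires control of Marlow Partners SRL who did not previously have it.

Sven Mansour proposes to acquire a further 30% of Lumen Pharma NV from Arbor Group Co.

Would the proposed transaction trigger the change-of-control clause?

The purchase adds only to Sven's holdings (Arbor's stake shrinks), so Sven is the only person who could newly come to control Marlow.
Sven holds 93% of Tessera, so Sven controls Tessera.
Sven holds 100% of Arbor, so Sven controls Arbor.
Tessera and Arbor and Sven together hold 64% + 18% + 15% = 97% of Marlow, so Sven controls Marlow.
So Sven already controls Marlow before the transaction.
After the purchase, Sven's direct stake in Lumen rises to 46% + 30% = 76%, and Arbor's stake falls to 17%.
Sven controlled Marlow already, so this is not a new person acquiring control; every other person's position is unchanged or reduced.
No new person acquires control, so the clause is not triggered.

No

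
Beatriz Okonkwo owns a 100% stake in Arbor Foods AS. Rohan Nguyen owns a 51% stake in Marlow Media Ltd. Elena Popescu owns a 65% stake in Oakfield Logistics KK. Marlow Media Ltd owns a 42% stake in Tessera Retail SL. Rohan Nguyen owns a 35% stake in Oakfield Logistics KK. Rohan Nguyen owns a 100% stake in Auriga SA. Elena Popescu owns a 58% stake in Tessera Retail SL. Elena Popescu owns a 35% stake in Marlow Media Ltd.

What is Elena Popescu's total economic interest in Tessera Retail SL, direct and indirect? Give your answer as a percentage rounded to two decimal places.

Elena reaches Tessera along 2 paths.
Direct stake: 58% = 58%.
Via Marlow: 35% × 42% = 14.7%.
Total: 58% + 14.7% = 72.7%.
Rounded: 72.70%.

72.70%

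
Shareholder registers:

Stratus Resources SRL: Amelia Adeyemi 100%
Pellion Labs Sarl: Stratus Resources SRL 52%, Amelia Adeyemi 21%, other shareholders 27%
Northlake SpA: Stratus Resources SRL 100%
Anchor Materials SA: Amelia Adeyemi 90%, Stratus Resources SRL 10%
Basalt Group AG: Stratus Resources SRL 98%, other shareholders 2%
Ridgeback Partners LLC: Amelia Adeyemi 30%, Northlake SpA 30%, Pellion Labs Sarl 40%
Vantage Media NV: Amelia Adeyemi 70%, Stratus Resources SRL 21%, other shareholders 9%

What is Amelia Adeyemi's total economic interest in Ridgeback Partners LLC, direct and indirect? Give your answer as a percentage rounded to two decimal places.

Amelia reaches Ridgeback along 4 paths.
Direct stake: 30% = 30%.
Via Stratus → Northlake: 100% × 100% × 30% = 30%.
Via Stratus → Pellion: 100% × 52% × 40% = 20.8%.
Via Pellion: 21% × 40% = 8.4%.
Total: 30% + 30% + 20.8% + 8.4% = 89.2%.
Rounded: 89.20%.

89.20%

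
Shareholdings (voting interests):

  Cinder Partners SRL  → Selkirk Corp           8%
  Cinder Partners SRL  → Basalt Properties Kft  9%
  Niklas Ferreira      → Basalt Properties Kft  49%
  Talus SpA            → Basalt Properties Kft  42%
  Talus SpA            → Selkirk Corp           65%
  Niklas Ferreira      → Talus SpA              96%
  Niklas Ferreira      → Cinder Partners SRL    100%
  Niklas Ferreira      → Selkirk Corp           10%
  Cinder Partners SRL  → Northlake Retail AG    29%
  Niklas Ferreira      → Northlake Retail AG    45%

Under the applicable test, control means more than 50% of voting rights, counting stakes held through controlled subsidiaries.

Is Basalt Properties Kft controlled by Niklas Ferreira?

Yes

Niklas holds 96% of Talus, so Niklas controls Talus.
Niklas holds 100% of Cinder, so Niklas controls Cinder.
Niklas and Talus and Cinder together hold 49% + 42% + 9% = 100% of Basalt, so Niklas controls Basalt.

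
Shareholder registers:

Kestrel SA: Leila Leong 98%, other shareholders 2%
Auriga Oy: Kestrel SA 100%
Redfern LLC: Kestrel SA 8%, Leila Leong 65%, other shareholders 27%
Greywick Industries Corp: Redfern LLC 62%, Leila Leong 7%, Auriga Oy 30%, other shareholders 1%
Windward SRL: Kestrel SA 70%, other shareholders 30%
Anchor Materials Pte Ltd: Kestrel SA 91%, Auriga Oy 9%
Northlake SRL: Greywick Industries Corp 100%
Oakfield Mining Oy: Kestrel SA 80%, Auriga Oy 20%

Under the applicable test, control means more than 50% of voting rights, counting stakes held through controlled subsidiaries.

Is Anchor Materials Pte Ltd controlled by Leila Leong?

Yes

Leila holds 98% of Kestrel, so Leila controls Kestrel.
Kestrel holds 100% of Auriga, so Leila controls Auriga.
Kestrel and Auriga together hold 91% + 9% = 100% of Anchor, so Leila controls Anchor.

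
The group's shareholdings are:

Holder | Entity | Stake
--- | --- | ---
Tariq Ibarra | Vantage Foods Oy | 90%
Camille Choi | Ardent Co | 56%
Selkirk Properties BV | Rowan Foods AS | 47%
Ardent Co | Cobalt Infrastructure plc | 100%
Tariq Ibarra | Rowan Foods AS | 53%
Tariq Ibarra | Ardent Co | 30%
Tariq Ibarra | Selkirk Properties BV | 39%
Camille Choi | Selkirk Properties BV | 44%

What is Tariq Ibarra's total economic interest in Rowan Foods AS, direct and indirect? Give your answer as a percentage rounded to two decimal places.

Tariq reaches Rowan along 2 paths.
Via Selkirk: 39% × 47% = 18.33%.
Direct stake: 53% = 53%.
Total: 18.33% + 53% = 71.33%.

71.33%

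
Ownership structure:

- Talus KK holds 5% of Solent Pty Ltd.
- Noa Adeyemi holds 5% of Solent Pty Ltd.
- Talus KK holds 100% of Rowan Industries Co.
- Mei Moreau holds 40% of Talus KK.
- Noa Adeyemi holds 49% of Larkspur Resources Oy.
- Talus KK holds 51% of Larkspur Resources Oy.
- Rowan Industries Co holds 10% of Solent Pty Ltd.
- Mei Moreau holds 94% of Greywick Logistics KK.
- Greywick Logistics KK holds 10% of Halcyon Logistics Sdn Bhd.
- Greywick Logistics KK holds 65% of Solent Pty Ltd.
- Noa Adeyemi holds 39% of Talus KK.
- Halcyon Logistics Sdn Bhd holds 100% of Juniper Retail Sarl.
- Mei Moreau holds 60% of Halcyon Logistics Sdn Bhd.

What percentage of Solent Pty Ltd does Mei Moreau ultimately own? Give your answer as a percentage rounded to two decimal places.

67.10%

Mei reaches Solent along 3 paths.
Via Greywick: 94% × 65% = 61.1%.
Via Talus → Rowan: 40% × 100% × 10% = 4%.
Via Talus: 40% × 5% = 2%.
Total: 61.1% + 4% + 2% = 67.1%.
Rounded: 67.10%.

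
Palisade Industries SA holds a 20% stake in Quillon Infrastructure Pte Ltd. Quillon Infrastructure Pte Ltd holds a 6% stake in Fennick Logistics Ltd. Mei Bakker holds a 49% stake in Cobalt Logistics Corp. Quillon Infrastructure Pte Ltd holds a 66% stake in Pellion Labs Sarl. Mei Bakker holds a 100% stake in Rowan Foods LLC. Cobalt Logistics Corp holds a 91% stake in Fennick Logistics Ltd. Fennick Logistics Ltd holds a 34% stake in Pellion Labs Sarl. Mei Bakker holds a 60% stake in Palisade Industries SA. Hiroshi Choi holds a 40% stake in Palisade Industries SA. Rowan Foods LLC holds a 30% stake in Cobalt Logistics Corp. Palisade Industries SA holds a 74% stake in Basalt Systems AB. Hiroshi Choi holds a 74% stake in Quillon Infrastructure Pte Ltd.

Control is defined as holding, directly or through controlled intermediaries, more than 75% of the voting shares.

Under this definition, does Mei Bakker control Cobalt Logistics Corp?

Yes

Mei holds 100% of Rowan, so Mei controls Rowan.
Mei and Rowan together hold 49% + 30% = 79% of Cobalt, so Mei controls Cobalt.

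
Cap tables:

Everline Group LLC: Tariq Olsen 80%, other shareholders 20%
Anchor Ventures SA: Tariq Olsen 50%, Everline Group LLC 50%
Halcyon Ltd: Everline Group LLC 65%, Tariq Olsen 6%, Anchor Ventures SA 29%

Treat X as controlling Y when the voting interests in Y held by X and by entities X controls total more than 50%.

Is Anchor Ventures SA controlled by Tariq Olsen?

Yes

Tariq holds 80% of Everline, so Tariq controls Everline.
Tariq and Everline together hold 50% + 50% = 100% of Anchor, so Tariq controls Anchor.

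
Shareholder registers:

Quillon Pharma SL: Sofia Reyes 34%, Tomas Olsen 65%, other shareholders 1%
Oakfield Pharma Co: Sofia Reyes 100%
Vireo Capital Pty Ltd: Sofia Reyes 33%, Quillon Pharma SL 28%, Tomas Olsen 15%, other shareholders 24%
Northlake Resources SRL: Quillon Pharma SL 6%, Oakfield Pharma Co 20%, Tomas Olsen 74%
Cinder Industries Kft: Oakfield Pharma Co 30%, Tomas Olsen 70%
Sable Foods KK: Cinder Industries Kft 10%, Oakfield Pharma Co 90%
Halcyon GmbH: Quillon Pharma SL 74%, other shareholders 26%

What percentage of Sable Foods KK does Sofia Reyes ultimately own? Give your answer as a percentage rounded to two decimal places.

Sofia reaches Sable along 2 paths.
Via Oakfield → Cinder: 100% × 30% × 10% = 3%.
Via Oakfield: 100% × 90% = 90%.
Total: 3% + 90% = 93%.
Rounded: 93.00%.

93.00%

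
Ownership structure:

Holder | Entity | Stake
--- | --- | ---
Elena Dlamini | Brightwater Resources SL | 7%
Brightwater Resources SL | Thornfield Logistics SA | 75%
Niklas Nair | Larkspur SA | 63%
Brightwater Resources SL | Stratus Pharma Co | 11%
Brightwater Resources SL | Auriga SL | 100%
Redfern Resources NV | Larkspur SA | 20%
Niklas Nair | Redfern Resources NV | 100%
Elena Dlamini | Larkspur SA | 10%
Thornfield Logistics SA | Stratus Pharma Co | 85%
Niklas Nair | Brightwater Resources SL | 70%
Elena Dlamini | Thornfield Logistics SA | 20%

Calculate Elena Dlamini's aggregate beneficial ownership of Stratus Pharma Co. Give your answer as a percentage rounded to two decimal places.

Elena reaches Stratus along 3 paths.
Via Brightwater: 7% × 11% = 0.77%.
Via Thornfield: 20% × 85% = 17%.
Via Brightwater → Thornfield: 7% × 75% × 85% = 4.4625%.
Total: 0.77% + 17% + 4.4625% = 22.2325%.
Rounded: 22.23%.

22.23%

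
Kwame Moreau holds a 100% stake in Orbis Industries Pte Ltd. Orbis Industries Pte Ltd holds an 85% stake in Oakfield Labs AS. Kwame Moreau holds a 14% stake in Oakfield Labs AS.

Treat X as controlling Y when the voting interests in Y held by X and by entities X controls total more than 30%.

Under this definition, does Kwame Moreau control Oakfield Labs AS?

Yes

Kwame holds 100% of Orbis, so Kwame controls Orbis.
Kwame and Orbis together hold 14% + 85% = 99% of Oakfield, so Kwame controls Oakfield.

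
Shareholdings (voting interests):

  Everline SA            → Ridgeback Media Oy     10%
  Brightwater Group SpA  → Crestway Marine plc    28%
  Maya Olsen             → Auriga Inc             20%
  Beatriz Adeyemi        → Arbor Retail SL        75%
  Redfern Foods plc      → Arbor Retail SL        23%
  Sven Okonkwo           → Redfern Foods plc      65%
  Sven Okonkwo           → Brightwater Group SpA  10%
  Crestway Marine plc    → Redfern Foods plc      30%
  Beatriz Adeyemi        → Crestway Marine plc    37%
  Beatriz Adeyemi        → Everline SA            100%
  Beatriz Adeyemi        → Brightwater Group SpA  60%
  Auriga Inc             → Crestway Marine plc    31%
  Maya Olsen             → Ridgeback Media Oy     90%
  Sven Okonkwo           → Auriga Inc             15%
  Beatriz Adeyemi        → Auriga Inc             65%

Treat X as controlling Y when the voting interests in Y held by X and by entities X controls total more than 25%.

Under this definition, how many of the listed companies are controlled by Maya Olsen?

1

Maya holds 90% of Ridgeback, so Maya controls Ridgeback.
No other company's threshold is met.
Maya controls 1 company.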